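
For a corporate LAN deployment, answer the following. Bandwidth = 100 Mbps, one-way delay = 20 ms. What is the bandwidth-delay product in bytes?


Given: bandwidth = 100 Mbps, delay = 20 ms
BDP in bits = 100 * 10^6 * 20 / 1000
BDP in bits = 2000000
BDP in bytes = 2000000 / 8 = 250000

250000


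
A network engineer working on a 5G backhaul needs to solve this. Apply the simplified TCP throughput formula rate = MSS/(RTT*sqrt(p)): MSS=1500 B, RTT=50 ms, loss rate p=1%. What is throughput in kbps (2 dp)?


Given: MSS = 1500 bytes, RTT = 50 ms, loss = 1%
RTT in seconds = 50 / 1000 = 0.05
Loss rate = 1% = 0.01
sqrt(loss) = sqrt(0.01) = 0.1
Throughput (bytes/s) = 1500 / (0.05 * 0.1) = 300000.0000
Throughput (kbps) = 300000.0000 * 8 / 1000 = 2400.000000 -> 2400.00 kbps (2 dp)

2400.00


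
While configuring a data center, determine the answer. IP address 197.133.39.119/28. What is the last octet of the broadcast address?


Given: IP = 197.133.39.119, prefix = /28
Host bits = 32 - 28 = 4
Network last octet = 119 AND mask = 112
Host part size = 2^4 - 1 = 15
Broadcast last octet = 112 OR 15 = 127

127


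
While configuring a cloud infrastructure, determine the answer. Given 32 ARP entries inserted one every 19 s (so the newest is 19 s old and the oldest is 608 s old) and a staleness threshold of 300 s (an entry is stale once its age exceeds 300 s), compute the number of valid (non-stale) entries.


Ages are k * 608/32 s for k = 1..32 (spacing = 19.0000 s).
Entry k is valid iff k * 608/32 <= 300 iff k <= 32 * 300 / 608 = 15.7895
n_valid = floor(15.7895) = 15
(n_stale = 32 - 15 = 17)

15


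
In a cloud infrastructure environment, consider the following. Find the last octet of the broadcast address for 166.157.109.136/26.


Given: IP = 166.157.109.136, prefix = /26
Host bits = 32 - 26 = 6
Network last octet = 136 AND mask = 128
Host part size = 2^6 - 1 = 63
Broadcast last octet = 128 OR 63 = 191

191


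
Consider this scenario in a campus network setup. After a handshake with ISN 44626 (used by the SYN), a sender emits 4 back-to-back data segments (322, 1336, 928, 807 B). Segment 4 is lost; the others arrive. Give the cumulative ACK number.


SYN uses sequence number 44626; first data byte = ISN + 1 = 44627.
Segment 1: SEQ = 44627, len = 322 B, covers [44627, 44948]
Segment 2: SEQ = 44949, len = 1336 B, covers [44949, 46284]
Segment 3: SEQ = 46285, len = 928 B, covers [46285, 47212]
Segment 4: SEQ = 47213, len = 807 B, covers [47213, 48019] [LOST]
In-order data received: bytes [44627, 47212] (segments 1..3).
Segment 4 missing -> gap begins at byte 47213.
Cumulative ACK = next expected in-order byte = 44627 + 322 + 1336 + 928 = 47213

47213


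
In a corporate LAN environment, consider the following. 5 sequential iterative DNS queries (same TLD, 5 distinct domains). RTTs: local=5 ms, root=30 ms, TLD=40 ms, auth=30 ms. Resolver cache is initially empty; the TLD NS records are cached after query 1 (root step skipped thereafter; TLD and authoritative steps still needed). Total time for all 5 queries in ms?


Lookup 1 (cold cache): local + root + TLD + auth = 5 + 30 + 40 + 30 = 105 ms
Lookups 2..5 (TLD NS cached -> skip root; new domain -> still ask TLD and auth): local + TLD + auth = 5 + 40 + 30 = 75 ms each
Remaining 4 lookups: 4 * 75 = 300 ms
Total = 105 + 300 = 405 ms

405


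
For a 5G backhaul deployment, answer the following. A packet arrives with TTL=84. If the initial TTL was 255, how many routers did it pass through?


Given: initial TTL = 255, received TTL = 84
Hops = initial TTL - received TTL
Hops = 255 - 84 = 171

171


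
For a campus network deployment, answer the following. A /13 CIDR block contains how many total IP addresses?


Given: CIDR prefix /13
Host bits = 32 - 13 = 19
Total addresses = 2^19 = 524288

524288


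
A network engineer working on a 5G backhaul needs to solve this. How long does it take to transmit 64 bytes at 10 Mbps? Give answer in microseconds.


Given: packet = 64 bytes, bandwidth = 10 Mbps
Packet in bits = 64 * 8 = 512 bits
Bandwidth = 10 * 10^6 = 10000000 bps
Time = 512 / 10000000 seconds
Time in us = 512 * 10^6 / 10000000 = 51.2

51.2


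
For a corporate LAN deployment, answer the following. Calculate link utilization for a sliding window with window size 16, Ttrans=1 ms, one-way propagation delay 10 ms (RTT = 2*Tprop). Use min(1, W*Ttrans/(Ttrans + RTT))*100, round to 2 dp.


Given: W = 16, Ttrans = 1 ms, RTT = 20 ms (= 2 * Tprop, Tprop = 10 ms)
Cycle time = Ttrans + RTT = 1 + 20 = 21 ms (first packet sent until its ACK returns)
W * Ttrans = 16 * 1 = 16 ms of sending per cycle
W * Ttrans / (Ttrans + RTT) = 16 / 21 = 0.761905
U = min(1, 0.761905) = 0.761905
U% = 76.19%

76.19


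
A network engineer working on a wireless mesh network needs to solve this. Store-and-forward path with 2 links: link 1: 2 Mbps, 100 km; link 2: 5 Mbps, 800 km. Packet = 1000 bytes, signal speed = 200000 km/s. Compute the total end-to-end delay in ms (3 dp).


Packet = 1000 bytes = 8000 bits. Store-and-forward: sum (t_trans + t_prop) per link.
Link 1: t_trans = 8000/(2*10^6) s = 4.0000 ms; t_prop = 100/200000 s = 0.5000 ms; subtotal = 4.5000 ms
Link 2: t_trans = 8000/(5*10^6) s = 1.6000 ms; t_prop = 800/200000 s = 4.0000 ms; subtotal = 5.6000 ms
End-to-end = 4.5000 + 5.6000 = 10.1000 ms -> 10.100 ms (3 dp)

10.100


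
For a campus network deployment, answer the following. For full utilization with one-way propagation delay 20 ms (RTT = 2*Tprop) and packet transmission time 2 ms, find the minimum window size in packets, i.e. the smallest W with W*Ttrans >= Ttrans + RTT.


Given: Ttrans = 2 ms, RTT = 40 ms (= 2 * Tprop, Tprop = 20 ms)
Time until first ACK returns = Ttrans + RTT = 2 + 40 = 42 ms
Need W * Ttrans >= Ttrans + RTT  ->  W >= (Ttrans + RTT) / Ttrans
(Ttrans + RTT) / Ttrans = 42 / 2 = 21
W_min = ceil(21) = 21

21


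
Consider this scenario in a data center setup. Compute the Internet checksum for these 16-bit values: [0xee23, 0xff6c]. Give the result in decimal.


Given words: [0xee23, 0xff6c]
Step 1: Sum all words
Raw sum = 60963 + 65388 = 126351
Step 2: Fold carry: (60815 + 1) = 60816
One's complement = ~60816 & 0xFFFF = 4719

4719


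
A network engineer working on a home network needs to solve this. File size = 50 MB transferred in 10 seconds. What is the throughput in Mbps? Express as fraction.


Given: file = 50 MB, time = 10 s
File in Mb = 50 * 8 = 400 Mb
Throughput = 400 / 10 Mbps
Throughput = 40 Mbps

40


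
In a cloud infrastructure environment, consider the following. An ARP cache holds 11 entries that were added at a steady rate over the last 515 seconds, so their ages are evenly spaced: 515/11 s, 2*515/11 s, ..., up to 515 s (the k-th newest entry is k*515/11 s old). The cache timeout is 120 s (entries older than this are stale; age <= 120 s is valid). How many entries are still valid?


Ages are k * 515/11 s for k = 1..11 (spacing = 46.8182 s).
Entry k is valid iff k * 515/11 <= 120 iff k <= 11 * 120 / 515 = 2.5631
n_valid = floor(2.5631) = 2
(n_stale = 11 - 2 = 9)

2


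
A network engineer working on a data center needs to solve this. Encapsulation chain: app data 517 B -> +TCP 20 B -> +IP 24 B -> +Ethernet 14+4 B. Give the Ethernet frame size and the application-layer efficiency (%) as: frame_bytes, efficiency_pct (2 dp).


TCP segment = 517 + 20 = 537 B
IP packet = 537 + 24 = 561 B
Ethernet frame = 561 + 14 + 4 = 579 B
Efficiency = app / frame = 517 / 579 = 0.892919 = 89.2919% -> 89.29% (2 dp)

579, 89.29


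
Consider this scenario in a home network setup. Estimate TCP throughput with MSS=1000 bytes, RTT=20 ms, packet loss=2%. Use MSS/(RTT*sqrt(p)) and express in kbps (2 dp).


Given: MSS = 1000 bytes, RTT = 20 ms, loss = 2%
RTT in seconds = 20 / 1000 = 0.02
Loss rate = 2% = 0.02
sqrt(loss) = sqrt(0.02) = 0.141421356237
Throughput (bytes/s) = 1000 / (0.02 * 0.141421356237) = 353553.3906
Throughput (kbps) = 353553.3906 * 8 / 1000 = 2828.427125 -> 2828.43 kbps (2 dp)

2828.43


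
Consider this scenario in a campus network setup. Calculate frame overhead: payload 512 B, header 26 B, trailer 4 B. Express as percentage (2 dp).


Given: payload = 512 B, header = 26 B, trailer = 4 B
Overhead bytes = header + trailer = 26 + 4 = 30
Total frame = payload + overhead = 512 + 30 = 542
Overhead % = 30 / 542 * 100 = 5.5351% -> 5.54% (2 dp)

5.54


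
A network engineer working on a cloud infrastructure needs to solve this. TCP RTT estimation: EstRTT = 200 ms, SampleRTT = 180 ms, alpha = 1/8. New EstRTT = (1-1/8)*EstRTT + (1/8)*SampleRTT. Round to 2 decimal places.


Given: EstRTT = 200 ms, SampleRTT = 180 ms, alpha = 1/8
New EstRTT = (1 - alpha) * EstRTT + alpha * SampleRTT
(7/8) * 200 = 175
(1/8) * 180 = 22.5
New EstRTT = 175 + 22.5 = 197.5 ms -> 197.50 ms (2 dp)

197.50


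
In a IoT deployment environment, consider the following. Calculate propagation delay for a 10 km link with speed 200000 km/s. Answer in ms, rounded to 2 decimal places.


Given: distance = 10 km, speed = 200000 km/s
Delay = distance / speed = 10 / 200000 seconds
Delay in ms = 10 * 1000 / 200000
Delay = 0.0500 ms
Rounded to 2 dp = 0.05 ms

0.05


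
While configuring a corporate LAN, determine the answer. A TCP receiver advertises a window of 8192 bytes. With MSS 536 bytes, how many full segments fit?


Given: RWND = 8192 bytes, MSS = 536 bytes
Full segments = floor(RWND / MSS)
Full segments = floor(8192 / 536)
Full segments = floor(15.2836) = 15

15


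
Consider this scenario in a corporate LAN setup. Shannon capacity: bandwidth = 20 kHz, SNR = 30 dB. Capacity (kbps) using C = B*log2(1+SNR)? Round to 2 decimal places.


Given: B = 20 kHz, SNR = 30 dB
SNR linear = 10^(30/10) = 1000
1 + SNR = 1001
log2(1001) = 9.9672262588
C = 20 * 1000 * 9.9672262588 = 199344.5252 bps
C = 199.344525 kbps -> 199.34 kbps (2 dp)

199.34


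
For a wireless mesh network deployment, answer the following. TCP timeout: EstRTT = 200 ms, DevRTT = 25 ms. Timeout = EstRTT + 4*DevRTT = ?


Given: EstRTT = 200 ms, DevRTT = 25 ms
Timeout = EstRTT + 4 * DevRTT
4 * DevRTT = 4 * 25 = 100
Timeout = 200 + 100 = 300 ms

300


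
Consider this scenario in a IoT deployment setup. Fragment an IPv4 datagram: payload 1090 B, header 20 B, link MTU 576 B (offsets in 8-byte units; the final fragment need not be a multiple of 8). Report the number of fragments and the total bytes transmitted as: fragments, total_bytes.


Max data per non-final fragment = floor((MTU - header)/8)*8 = floor((576 - 20)/8)*8 = floor(556/8)*8 = 552 B
Final fragment needs no 8-byte alignment: it can carry up to MTU - header = 556 B
Non-final fragments needed = ceil((payload - 556) / 552) = ceil(534/552) = ceil(0.9674) = 1
Number of fragments = 1 + 1 = 2
Fragment sizes (data): 1 * 552 B + 538 B (last, 538 <= 556 OK)
Total bytes sent = payload + n_frags * header = 1090 + 2*20 = 1090 + 40 = 1130 B

2, 1130


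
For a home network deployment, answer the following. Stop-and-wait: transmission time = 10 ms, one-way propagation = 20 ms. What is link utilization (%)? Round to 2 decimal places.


Given: Ttrans = 10 ms, Tprop = 20 ms
RTT = 2 * Tprop = 2 * 20 = 40 ms
U = Ttrans / (Ttrans + RTT)
U = 10 / (10 + 40)
U = 10 / 50 = 0.2
U% = 20.00%

20.00


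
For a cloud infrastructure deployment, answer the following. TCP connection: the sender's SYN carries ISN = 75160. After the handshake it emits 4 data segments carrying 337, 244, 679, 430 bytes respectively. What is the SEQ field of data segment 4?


The SYN occupies sequence number ISN = 75160, so the first data byte is ISN + 1 = 75161.
SEQ of data segment i = (ISN + 1) + sum of payload sizes of segments 1..i-1.
Segment 1: SEQ = 75161, payload = 337 bytes
Segment 2: SEQ = 75498, payload = 244 bytes
Segment 3: SEQ = 75742, payload = 679 bytes
Segment 4: SEQ = 76421, payload = 430 bytes
SEQ of segment 4 = 75161 + 337 + 244 + 679 = 76421

76421


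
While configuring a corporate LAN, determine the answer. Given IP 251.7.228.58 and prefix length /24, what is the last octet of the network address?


Given: IP = 251.7.228.58, prefix = /24
Subnet mask = 255.255.255.0
Last octet of IP: 58
Last octet of mask: 0
Network last octet = 58 AND 0 = 0

0


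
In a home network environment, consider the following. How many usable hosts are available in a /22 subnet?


Given: subnet mask /22
Host bits = 32 - 22 = 10
Total addresses = 2^10 = 1024
Usable hosts = 1024 - 2 (network + broadcast) = 1022

1022


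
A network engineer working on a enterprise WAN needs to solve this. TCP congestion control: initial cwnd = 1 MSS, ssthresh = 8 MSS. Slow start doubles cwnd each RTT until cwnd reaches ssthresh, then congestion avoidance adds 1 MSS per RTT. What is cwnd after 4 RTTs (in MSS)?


RTT 0: cwnd = 1 MSS (initial)
RTT 1: cwnd = 2 MSS (slow start, doubled)
RTT 2: cwnd = 4 MSS (slow start, doubled)
RTT 3: cwnd = 8 MSS (slow start, doubled)
RTT 4: cwnd = 9 MSS (congestion avoidance, +1)

9


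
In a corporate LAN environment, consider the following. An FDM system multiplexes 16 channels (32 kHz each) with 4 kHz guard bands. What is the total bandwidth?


Given: 16 channels, 32 kHz each, guard = 4 kHz
Channel bandwidth = 16 * 32 = 512 kHz
Guard bands = 15 gaps * 4 kHz = 60 kHz
Total = 512 + 60 = 572 kHz

572


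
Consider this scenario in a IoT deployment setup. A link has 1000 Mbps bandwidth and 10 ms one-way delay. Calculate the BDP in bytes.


Given: bandwidth = 1000 Mbps, delay = 10 ms
BDP in bits = 1000 * 10^6 * 10 / 1000
BDP in bits = 10000000
BDP in bytes = 10000000 / 8 = 1250000

1250000


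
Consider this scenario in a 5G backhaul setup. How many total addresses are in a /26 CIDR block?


Given: CIDR prefix /26
Host bits = 32 - 26 = 6
Total addresses = 2^6 = 64

64


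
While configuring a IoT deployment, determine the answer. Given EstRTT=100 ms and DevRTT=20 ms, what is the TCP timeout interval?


Given: EstRTT = 100 ms, DevRTT = 20 ms
Timeout = EstRTT + 4 * DevRTT
4 * DevRTT = 4 * 20 = 80
Timeout = 100 + 80 = 180 ms

180


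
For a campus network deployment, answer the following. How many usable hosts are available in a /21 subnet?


Given: subnet mask /21
Host bits = 32 - 21 = 11
Total addresses = 2^11 = 2048
Usable hosts = 2048 - 2 (network + broadcast) = 2046

2046


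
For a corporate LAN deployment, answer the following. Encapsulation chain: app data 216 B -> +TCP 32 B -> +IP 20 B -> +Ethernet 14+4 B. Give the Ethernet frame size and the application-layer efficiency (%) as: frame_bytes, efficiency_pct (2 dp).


TCP segment = 216 + 32 = 248 B
IP packet = 248 + 20 = 268 B
Ethernet frame = 268 + 14 + 4 = 286 B
Efficiency = app / frame = 216 / 286 = 0.755245 = 75.5245% -> 75.52% (2 dp)

286, 75.52


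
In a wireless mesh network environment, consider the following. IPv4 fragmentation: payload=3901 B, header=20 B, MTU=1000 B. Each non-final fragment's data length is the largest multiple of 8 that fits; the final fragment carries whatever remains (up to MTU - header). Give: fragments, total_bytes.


Max data per non-final fragment = floor((MTU - header)/8)*8 = floor((1000 - 20)/8)*8 = floor(980/8)*8 = 976 B
Final fragment needs no 8-byte alignment: it can carry up to MTU - header = 980 B
Non-final fragments needed = ceil((payload - 980) / 976) = ceil(2921/976) = ceil(2.9928) = 3
Number of fragments = 3 + 1 = 4
Fragment sizes (data): 3 * 976 B + 973 B (last, 973 <= 980 OK)
Total bytes sent = payload + n_frags * header = 3901 + 4*20 = 3901 + 80 = 3981 B

4, 3981


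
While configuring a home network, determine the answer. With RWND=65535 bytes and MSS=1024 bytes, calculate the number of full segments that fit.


Given: RWND = 65535 bytes, MSS = 1024 bytes
Full segments = floor(RWND / MSS)
Full segments = floor(65535 / 1024)
Full segments = floor(63.999) = 63

63


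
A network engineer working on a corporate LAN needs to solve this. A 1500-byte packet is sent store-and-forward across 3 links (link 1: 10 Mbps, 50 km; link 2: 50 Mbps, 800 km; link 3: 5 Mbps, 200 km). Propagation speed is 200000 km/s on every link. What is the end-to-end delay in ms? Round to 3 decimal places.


Packet = 1500 bytes = 12000 bits. Store-and-forward: sum (t_trans + t_prop) per link.
Link 1: t_trans = 12000/(10*10^6) s = 1.2000 ms; t_prop = 50/200000 s = 0.2500 ms; subtotal = 1.4500 ms
Link 2: t_trans = 12000/(50*10^6) s = 0.2400 ms; t_prop = 800/200000 s = 4.0000 ms; subtotal = 4.2400 ms
Link 3: t_trans = 12000/(5*10^6) s = 2.4000 ms; t_prop = 200/200000 s = 1.0000 ms; subtotal = 3.4000 ms
End-to-end = 1.4500 + 4.2400 + 3.4000 = 9.0900 ms -> 9.090 ms (3 dp)

9.090


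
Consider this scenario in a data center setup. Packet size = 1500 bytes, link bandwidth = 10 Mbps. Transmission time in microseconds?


Given: packet = 1500 bytes, bandwidth = 10 Mbps
Packet in bits = 1500 * 8 = 12000 bits
Bandwidth = 10 * 10^6 = 10000000 bps
Time = 12000 / 10000000 seconds
Time in us = 12000 * 10^6 / 10000000 = 1200

1200


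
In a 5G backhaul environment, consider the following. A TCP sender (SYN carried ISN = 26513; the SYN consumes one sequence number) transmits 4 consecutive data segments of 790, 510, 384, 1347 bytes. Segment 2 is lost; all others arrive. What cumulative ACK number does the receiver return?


SYN uses sequence number 26513; first data byte = ISN + 1 = 26514.
Segment 1: SEQ = 26514, len = 790 B, covers [26514, 27303]
Segment 2: SEQ = 27304, len = 510 B, covers [27304, 27813] [LOST]
Segment 3: SEQ = 27814, len = 384 B, covers [27814, 28197]
Segment 4: SEQ = 28198, len = 1347 B, covers [28198, 29544]
In-order data received: bytes [26514, 27303] (segments 1..1).
Segment 2 missing -> gap begins at byte 27304; later segments buffered out of order.
Cumulative ACK = next expected in-order byte = 26514 + 790 = 27304

27304


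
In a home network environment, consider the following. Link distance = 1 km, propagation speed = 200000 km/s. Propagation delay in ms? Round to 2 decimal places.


Given: distance = 1 km, speed = 200000 km/s
Delay = distance / speed = 1 / 200000 seconds
Delay in ms = 1 * 1000 / 200000
Delay = 0.0050 ms
Rounded to 2 dp = 0.01 ms

0.01


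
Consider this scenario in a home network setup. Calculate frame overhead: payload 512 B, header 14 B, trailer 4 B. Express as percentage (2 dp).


Given: payload = 512 B, header = 14 B, trailer = 4 B
Overhead bytes = header + trailer = 14 + 4 = 18
Total frame = payload + overhead = 512 + 18 = 530
Overhead % = 18 / 530 * 100 = 3.3962% -> 3.40% (2 dp)

3.40


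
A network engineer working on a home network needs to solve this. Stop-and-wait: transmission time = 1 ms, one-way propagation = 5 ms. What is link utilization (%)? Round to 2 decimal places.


Given: Ttrans = 1 ms, Tprop = 5 ms
RTT = 2 * Tprop = 2 * 5 = 10 ms
U = Ttrans / (Ttrans + RTT)
U = 1 / (1 + 10)
U = 1 / 11 = 0.090909
U% = 9.09%

9.09


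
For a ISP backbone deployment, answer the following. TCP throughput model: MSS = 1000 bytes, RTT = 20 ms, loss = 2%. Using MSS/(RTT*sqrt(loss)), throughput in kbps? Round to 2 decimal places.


Given: MSS = 1000 bytes, RTT = 20 ms, loss = 2%
RTT in seconds = 20 / 1000 = 0.02
Loss rate = 2% = 0.02
sqrt(loss) = sqrt(0.02) = 0.141421356237
Throughput (bytes/s) = 1000 / (0.02 * 0.141421356237) = 353553.3906
Throughput (kbps) = 353553.3906 * 8 / 1000 = 2828.427125 -> 2828.43 kbps (2 dp)

2828.43


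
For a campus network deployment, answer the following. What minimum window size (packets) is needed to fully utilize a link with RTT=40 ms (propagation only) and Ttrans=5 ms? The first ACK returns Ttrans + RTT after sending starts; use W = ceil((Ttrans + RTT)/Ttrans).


Given: Ttrans = 5 ms, RTT = 40 ms (= 2 * Tprop, Tprop = 20 ms)
Time until first ACK returns = Ttrans + RTT = 5 + 40 = 45 ms
Need W * Ttrans >= Ttrans + RTT  ->  W >= (Ttrans + RTT) / Ttrans
(Ttrans + RTT) / Ttrans = 45 / 5 = 9
W_min = ceil(9) = 9

9


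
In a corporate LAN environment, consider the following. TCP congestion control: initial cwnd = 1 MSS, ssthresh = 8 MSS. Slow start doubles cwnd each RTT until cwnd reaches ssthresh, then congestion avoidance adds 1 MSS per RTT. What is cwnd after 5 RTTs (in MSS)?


RTT 0: cwnd = 1 MSS (initial)
RTT 1: cwnd = 2 MSS (slow start, doubled)
RTT 2: cwnd = 4 MSS (slow start, doubled)
RTT 3: cwnd = 8 MSS (slow start, doubled)
RTT 4: cwnd = 9 MSS (congestion avoidance, +1)
RTT 5: cwnd = 10 MSS (congestion avoidance, +1)

10


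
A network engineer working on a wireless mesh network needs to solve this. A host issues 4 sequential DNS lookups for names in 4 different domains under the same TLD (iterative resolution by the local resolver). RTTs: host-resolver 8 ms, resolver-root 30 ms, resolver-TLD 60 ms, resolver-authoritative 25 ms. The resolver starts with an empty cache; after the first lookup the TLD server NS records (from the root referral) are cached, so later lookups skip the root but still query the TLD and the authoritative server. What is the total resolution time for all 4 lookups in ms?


Lookup 1 (cold cache): local + root + TLD + auth = 8 + 30 + 60 + 25 = 123 ms
Lookups 2..4 (TLD NS cached -> skip root; new domain -> still ask TLD and auth): local + TLD + auth = 8 + 60 + 25 = 93 ms each
Remaining 3 lookups: 3 * 93 = 279 ms
Total = 123 + 279 = 402 ms

402


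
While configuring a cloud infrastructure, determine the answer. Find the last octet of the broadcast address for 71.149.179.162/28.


Given: IP = 71.149.179.162, prefix = /28
Host bits = 32 - 28 = 4
Network last octet = 162 AND mask = 160
Host part size = 2^4 - 1 = 15
Broadcast last octet = 160 OR 15 = 175

175


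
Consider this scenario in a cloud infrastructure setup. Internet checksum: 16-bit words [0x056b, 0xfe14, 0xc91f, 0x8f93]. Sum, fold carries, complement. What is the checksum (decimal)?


Given words: [0x056b, 0xfe14, 0xc91f, 0x8f93]
Step 1: Sum all words
Raw sum = 1387 + 65044 + 51487 + 36755 = 154673
Step 2: Fold carry: (23601 + 2) = 23603
One's complement = ~23603 & 0xFFFF = 41932

41932


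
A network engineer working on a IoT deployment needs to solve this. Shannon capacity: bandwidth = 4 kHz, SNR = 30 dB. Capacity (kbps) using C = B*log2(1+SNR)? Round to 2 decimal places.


Given: B = 4 kHz, SNR = 30 dB
SNR linear = 10^(30/10) = 1000
1 + SNR = 1001
log2(1001) = 9.9672262588
C = 4 * 1000 * 9.9672262588 = 39868.9050 bps
C = 39.868905 kbps -> 39.87 kbps (2 dp)

39.87


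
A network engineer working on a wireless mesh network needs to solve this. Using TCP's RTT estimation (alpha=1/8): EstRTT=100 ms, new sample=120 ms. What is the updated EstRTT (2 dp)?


Given: EstRTT = 100 ms, SampleRTT = 120 ms, alpha = 1/8
New EstRTT = (1 - alpha) * EstRTT + alpha * SampleRTT
(7/8) * 100 = 87.5
(1/8) * 120 = 15
New EstRTT = 87.5 + 15 = 102.5 ms -> 102.50 ms (2 dp)

102.50


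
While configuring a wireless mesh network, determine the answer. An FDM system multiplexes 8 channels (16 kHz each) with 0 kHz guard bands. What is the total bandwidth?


Given: 8 channels, 16 kHz each, guard = 0 kHz
Channel bandwidth = 8 * 16 = 128 kHz
Guard bands = 7 gaps * 0 kHz = 0 kHz
Total = 128 + 0 = 128 kHz

128


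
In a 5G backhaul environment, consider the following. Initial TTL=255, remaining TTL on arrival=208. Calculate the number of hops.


Given: initial TTL = 255, received TTL = 208
Hops = initial TTL - received TTL
Hops = 255 - 208 = 47

47


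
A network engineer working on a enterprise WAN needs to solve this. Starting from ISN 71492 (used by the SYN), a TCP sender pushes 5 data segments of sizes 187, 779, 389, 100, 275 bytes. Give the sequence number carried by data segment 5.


The SYN occupies sequence number ISN = 71492, so the first data byte is ISN + 1 = 71493.
SEQ of data segment i = (ISN + 1) + sum of payload sizes of segments 1..i-1.
Segment 1: SEQ = 71493, payload = 187 bytes
Segment 2: SEQ = 71680, payload = 779 bytes
Segment 3: SEQ = 72459, payload = 389 bytes
Segment 4: SEQ = 72848, payload = 100 bytes
Segment 5: SEQ = 72948, payload = 275 bytes
SEQ of segment 5 = 71493 + 187 + 779 + 389 + 100 = 72948

72948


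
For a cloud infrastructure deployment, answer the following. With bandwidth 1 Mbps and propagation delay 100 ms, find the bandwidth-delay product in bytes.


Given: bandwidth = 1 Mbps, delay = 100 ms
BDP in bits = 1 * 10^6 * 100 / 1000
BDP in bits = 100000
BDP in bytes = 100000 / 8 = 12500

12500


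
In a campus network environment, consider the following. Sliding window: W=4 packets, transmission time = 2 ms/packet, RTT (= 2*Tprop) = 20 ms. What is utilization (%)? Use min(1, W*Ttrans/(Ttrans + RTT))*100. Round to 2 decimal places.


Given: W = 4, Ttrans = 2 ms, RTT = 20 ms (= 2 * Tprop, Tprop = 10 ms)
Cycle time = Ttrans + RTT = 2 + 20 = 22 ms (first packet sent until its ACK returns)
W * Ttrans = 4 * 2 = 8 ms of sending per cycle
W * Ttrans / (Ttrans + RTT) = 8 / 22 = 0.363636
U = min(1, 0.363636) = 0.363636
U% = 36.36%

36.36


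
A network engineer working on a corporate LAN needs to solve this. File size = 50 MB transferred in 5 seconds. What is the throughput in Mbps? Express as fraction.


Given: file = 50 MB, time = 5 s
File in Mb = 50 * 8 = 400 Mb
Throughput = 400 / 5 Mbps
Throughput = 80 Mbps

80


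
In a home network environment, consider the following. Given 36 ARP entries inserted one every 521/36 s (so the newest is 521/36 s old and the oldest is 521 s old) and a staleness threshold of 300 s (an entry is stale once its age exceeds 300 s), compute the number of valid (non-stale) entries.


Ages are k * 521/36 s for k = 1..36 (spacing = 14.4722 s).
Entry k is valid iff k * 521/36 <= 300 iff k <= 36 * 300 / 521 = 20.7294
n_valid = floor(20.7294) = 20
(n_stale = 36 - 20 = 16)

20


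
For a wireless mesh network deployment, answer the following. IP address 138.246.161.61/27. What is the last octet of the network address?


Given: IP = 138.246.161.61, prefix = /27
Subnet mask = 255.255.255.224
Last octet of IP: 61
Last octet of mask: 224
Network last octet = 61 AND 224 = 32

32


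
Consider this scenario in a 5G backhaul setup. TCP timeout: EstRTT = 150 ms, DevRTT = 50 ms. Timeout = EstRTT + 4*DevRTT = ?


Given: EstRTT = 150 ms, DevRTT = 50 ms
Timeout = EstRTT + 4 * DevRTT
4 * DevRTT = 4 * 50 = 200
Timeout = 150 + 200 = 350 ms

350


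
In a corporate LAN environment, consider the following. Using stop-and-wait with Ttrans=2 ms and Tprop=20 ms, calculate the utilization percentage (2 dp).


Given: Ttrans = 2 ms, Tprop = 20 ms
RTT = 2 * Tprop = 2 * 20 = 40 ms
U = Ttrans / (Ttrans + RTT)
U = 2 / (2 + 40)
U = 2 / 42 = 0.047619
U% = 4.76%

4.76


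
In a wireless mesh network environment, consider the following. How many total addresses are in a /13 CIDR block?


Given: CIDR prefix /13
Host bits = 32 - 13 = 19
Total addresses = 2^19 = 524288

524288


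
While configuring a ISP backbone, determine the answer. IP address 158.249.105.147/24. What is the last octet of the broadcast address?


Given: IP = 158.249.105.147, prefix = /24
Host bits = 32 - 24 = 8
Network last octet = 147 AND mask = 0
Host part size = 2^8 - 1 = 255
Broadcast last octet = 0 OR 255 = 255

255


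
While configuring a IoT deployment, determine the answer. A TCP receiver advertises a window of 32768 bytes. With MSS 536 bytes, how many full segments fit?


Given: RWND = 32768 bytes, MSS = 536 bytes
Full segments = floor(RWND / MSS)
Full segments = floor(32768 / 536)
Full segments = floor(61.1343) = 61

61


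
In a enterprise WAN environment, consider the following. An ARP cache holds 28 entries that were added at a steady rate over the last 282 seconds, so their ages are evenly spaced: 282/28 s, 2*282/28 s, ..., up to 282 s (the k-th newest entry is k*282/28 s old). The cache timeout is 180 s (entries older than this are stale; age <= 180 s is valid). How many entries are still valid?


Ages are k * 282/28 s for k = 1..28 (spacing = 10.0714 s).
Entry k is valid iff k * 282/28 <= 180 iff k <= 28 * 180 / 282 = 17.8723
n_valid = floor(17.8723) = 17
(n_stale = 28 - 17 = 11)

17


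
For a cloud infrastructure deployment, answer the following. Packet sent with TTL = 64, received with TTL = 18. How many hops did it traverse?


Given: initial TTL = 64, received TTL = 18
Hops = initial TTL - received TTL
Hops = 64 - 18 = 46

46


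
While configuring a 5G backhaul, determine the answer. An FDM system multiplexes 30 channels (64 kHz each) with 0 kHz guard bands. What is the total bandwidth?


Given: 30 channels, 64 kHz each, guard = 0 kHz
Channel bandwidth = 30 * 64 = 1920 kHz
Guard bands = 29 gaps * 0 kHz = 0 kHz
Total = 1920 + 0 = 1920 kHz

1920


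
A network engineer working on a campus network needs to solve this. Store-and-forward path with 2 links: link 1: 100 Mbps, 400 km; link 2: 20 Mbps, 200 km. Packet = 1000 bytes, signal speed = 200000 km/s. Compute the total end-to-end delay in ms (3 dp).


Packet = 1000 bytes = 8000 bits. Store-and-forward: sum (t_trans + t_prop) per link.
Link 1: t_trans = 8000/(100*10^6) s = 0.0800 ms; t_prop = 400/200000 s = 2.0000 ms; subtotal = 2.0800 ms
Link 2: t_trans = 8000/(20*10^6) s = 0.4000 ms; t_prop = 200/200000 s = 1.0000 ms; subtotal = 1.4000 ms
End-to-end = 2.0800 + 1.4000 = 3.4800 ms -> 3.480 ms (3 dp)

3.480


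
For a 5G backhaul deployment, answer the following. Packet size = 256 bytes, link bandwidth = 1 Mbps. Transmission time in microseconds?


Given: packet = 256 bytes, bandwidth = 1 Mbps
Packet in bits = 256 * 8 = 2048 bits
Bandwidth = 1 * 10^6 = 1000000 bps
Time = 2048 / 1000000 seconds
Time in us = 2048 * 10^6 / 1000000 = 2048

2048


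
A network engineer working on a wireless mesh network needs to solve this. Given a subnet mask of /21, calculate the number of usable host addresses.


Given: subnet mask /21
Host bits = 32 - 21 = 11
Total addresses = 2^11 = 2048
Usable hosts = 2048 - 2 (network + broadcast) = 2046

2046


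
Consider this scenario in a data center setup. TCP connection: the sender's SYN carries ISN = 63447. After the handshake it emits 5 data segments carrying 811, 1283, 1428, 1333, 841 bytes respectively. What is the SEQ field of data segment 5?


The SYN occupies sequence number ISN = 63447, so the first data byte is ISN + 1 = 63448.
SEQ of data segment i = (ISN + 1) + sum of payload sizes of segments 1..i-1.
Segment 1: SEQ = 63448, payload = 811 bytes
Segment 2: SEQ = 64259, payload = 1283 bytes
Segment 3: SEQ = 65542, payload = 1428 bytes
Segment 4: SEQ = 66970, payload = 1333 bytes
Segment 5: SEQ = 68303, payload = 841 bytes
SEQ of segment 5 = 63448 + 811 + 1283 + 1428 + 1333 = 68303

68303


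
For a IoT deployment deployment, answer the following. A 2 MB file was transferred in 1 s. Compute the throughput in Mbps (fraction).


Given: file = 2 MB, time = 1 s
File in Mb = 2 * 8 = 16 Mb
Throughput = 16 / 1 Mbps
Throughput = 16 Mbps

16


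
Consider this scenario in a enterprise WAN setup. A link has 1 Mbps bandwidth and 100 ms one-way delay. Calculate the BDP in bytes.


Given: bandwidth = 1 Mbps, delay = 100 ms
BDP in bits = 1 * 10^6 * 100 / 1000
BDP in bits = 100000
BDP in bytes = 100000 / 8 = 12500

12500


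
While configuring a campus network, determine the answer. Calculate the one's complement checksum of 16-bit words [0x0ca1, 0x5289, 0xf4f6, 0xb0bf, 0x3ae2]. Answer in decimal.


Given words: [0x0ca1, 0x5289, 0xf4f6, 0xb0bf, 0x3ae2]
Step 1: Sum all words
Raw sum = 3233 + 21129 + 62710 + 45247 + 15074 = 147393
Step 2: Fold carry: (16321 + 2) = 16323
One's complement = ~16323 & 0xFFFF = 49212

49212


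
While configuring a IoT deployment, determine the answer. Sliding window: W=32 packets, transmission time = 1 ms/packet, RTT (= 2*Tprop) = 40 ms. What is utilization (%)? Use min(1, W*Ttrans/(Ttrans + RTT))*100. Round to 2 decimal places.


Given: W = 32, Ttrans = 1 ms, RTT = 40 ms (= 2 * Tprop, Tprop = 20 ms)
Cycle time = Ttrans + RTT = 1 + 40 = 41 ms (first packet sent until its ACK returns)
W * Ttrans = 32 * 1 = 32 ms of sending per cycle
W * Ttrans / (Ttrans + RTT) = 32 / 41 = 0.780488
U = min(1, 0.780488) = 0.780488
U% = 78.05%

78.05


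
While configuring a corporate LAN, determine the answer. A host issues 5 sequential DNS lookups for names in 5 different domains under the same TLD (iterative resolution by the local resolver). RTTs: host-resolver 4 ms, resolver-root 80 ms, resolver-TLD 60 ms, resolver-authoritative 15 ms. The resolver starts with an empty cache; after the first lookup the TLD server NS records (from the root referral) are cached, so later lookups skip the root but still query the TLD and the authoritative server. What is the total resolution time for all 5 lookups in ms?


Lookup 1 (cold cache): local + root + TLD + auth = 4 + 80 + 60 + 15 = 159 ms
Lookups 2..5 (TLD NS cached -> skip root; new domain -> still ask TLD and auth): local + TLD + auth = 4 + 60 + 15 = 79 ms each
Remaining 4 lookups: 4 * 79 = 316 ms
Total = 159 + 316 = 475 ms

475


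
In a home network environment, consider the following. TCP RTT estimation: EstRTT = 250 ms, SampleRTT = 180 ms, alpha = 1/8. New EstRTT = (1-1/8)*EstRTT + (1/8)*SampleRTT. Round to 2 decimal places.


Given: EstRTT = 250 ms, SampleRTT = 180 ms, alpha = 1/8
New EstRTT = (1 - alpha) * EstRTT + alpha * SampleRTT
(7/8) * 250 = 218.75
(1/8) * 180 = 22.5
New EstRTT = 218.75 + 22.5 = 241.25 ms -> 241.25 ms (2 dp)

241.25


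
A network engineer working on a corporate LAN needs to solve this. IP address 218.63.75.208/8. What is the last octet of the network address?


Given: IP = 218.63.75.208, prefix = /8
Subnet mask = 255.0.0.0
Last octet of IP: 208
Last octet of mask: 0
Network last octet = 208 AND 0 = 0

0


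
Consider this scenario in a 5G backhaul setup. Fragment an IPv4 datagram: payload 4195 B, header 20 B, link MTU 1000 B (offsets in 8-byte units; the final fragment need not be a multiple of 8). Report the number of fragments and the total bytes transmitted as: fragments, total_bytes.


Max data per non-final fragment = floor((MTU - header)/8)*8 = floor((1000 - 20)/8)*8 = floor(980/8)*8 = 976 B
Final fragment needs no 8-byte alignment: it can carry up to MTU - header = 980 B
Non-final fragments needed = ceil((payload - 980) / 976) = ceil(3215/976) = ceil(3.2941) = 4
Number of fragments = 4 + 1 = 5
Fragment sizes (data): 4 * 976 B + 291 B (last, 291 <= 980 OK)
Total bytes sent = payload + n_frags * header = 4195 + 5*20 = 4195 + 100 = 4295 B

5, 4295


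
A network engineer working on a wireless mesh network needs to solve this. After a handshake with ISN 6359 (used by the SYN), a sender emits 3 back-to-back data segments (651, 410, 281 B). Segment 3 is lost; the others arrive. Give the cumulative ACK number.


SYN uses sequence number 6359; first data byte = ISN + 1 = 6360.
Segment 1: SEQ = 6360, len = 651 B, covers [6360, 7010]
Segment 2: SEQ = 7011, len = 410 B, covers [7011, 7420]
Segment 3: SEQ = 7421, len = 281 B, covers [7421, 7701] [LOST]
In-order data received: bytes [6360, 7420] (segments 1..2).
Segment 3 missing -> gap begins at byte 7421.
Cumulative ACK = next expected in-order byte = 6360 + 651 + 410 = 7421

7421


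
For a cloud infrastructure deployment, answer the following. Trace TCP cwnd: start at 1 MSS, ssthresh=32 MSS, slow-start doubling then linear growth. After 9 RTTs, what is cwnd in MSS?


RTT 0: cwnd = 1 MSS (initial)
RTT 1: cwnd = 2 MSS (slow start, doubled)
RTT 2: cwnd = 4 MSS (slow start, doubled)
RTT 3: cwnd = 8 MSS (slow start, doubled)
RTT 4: cwnd = 16 MSS (slow start, doubled)
RTT 5: cwnd = 32 MSS (slow start, doubled)
RTT 6: cwnd = 33 MSS (congestion avoidance, +1)
RTT 7: cwnd = 34 MSS (congestion avoidance, +1)
RTT 8: cwnd = 35 MSS (congestion avoidance, +1)
RTT 9: cwnd = 36 MSS (congestion avoidance, +1)

36


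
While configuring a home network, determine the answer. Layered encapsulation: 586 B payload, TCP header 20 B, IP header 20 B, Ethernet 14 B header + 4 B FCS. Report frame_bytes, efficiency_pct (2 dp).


TCP segment = 586 + 20 = 606 B
IP packet = 606 + 20 = 626 B
Ethernet frame = 626 + 14 + 4 = 644 B
Efficiency = app / frame = 586 / 644 = 0.909938 = 90.9938% -> 90.99% (2 dp)

644, 90.99


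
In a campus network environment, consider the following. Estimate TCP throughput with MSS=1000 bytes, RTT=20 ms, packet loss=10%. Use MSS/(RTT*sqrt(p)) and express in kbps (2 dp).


Given: MSS = 1000 bytes, RTT = 20 ms, loss = 10%
RTT in seconds = 20 / 1000 = 0.02
Loss rate = 10% = 0.1
sqrt(loss) = sqrt(0.1) = 0.316227766017
Throughput (bytes/s) = 1000 / (0.02 * 0.316227766017) = 158113.8830
Throughput (kbps) = 158113.8830 * 8 / 1000 = 1264.911064 -> 1264.91 kbps (2 dp)

1264.91


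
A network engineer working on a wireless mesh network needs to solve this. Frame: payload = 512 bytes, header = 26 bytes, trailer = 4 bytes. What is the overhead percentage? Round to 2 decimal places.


Given: payload = 512 B, header = 26 B, trailer = 4 B
Overhead bytes = header + trailer = 26 + 4 = 30
Total frame = payload + overhead = 512 + 30 = 542
Overhead % = 30 / 542 * 100 = 5.5351% -> 5.54% (2 dp)

5.54


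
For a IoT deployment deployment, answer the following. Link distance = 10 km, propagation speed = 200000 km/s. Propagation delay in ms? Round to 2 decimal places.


Given: distance = 10 km, speed = 200000 km/s
Delay = distance / speed = 10 / 200000 seconds
Delay in ms = 10 * 1000 / 200000
Delay = 0.0500 ms
Rounded to 2 dp = 0.05 ms

0.05


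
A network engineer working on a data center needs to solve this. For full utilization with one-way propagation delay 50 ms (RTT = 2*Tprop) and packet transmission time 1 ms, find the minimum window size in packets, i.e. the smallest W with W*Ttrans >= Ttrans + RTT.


Given: Ttrans = 1 ms, RTT = 100 ms (= 2 * Tprop, Tprop = 50 ms)
Time until first ACK returns = Ttrans + RTT = 1 + 100 = 101 ms
Need W * Ttrans >= Ttrans + RTT  ->  W >= (Ttrans + RTT) / Ttrans
(Ttrans + RTT) / Ttrans = 101 / 1 = 101
W_min = ceil(101) = 101

101


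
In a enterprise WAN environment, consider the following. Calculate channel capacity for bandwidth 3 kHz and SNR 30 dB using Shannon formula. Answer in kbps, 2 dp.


Given: B = 3 kHz, SNR = 30 dB
SNR linear = 10^(30/10) = 1000
1 + SNR = 1001
log2(1001) = 9.9672262588
C = 3 * 1000 * 9.9672262588 = 29901.6788 bps
C = 29.901679 kbps -> 29.90 kbps (2 dp)

29.90


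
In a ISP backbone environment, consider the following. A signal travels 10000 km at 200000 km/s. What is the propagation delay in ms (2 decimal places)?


Given: distance = 10000 km, speed = 200000 km/s
Delay = distance / speed = 10000 / 200000 seconds
Delay in ms = 10000 * 1000 / 200000
Delay = 50.0000 ms
Rounded to 2 dp = 50.00 ms

50.00


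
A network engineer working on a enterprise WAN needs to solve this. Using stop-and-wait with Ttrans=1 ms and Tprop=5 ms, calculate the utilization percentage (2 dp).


Given: Ttrans = 1 ms, Tprop = 5 ms
RTT = 2 * Tprop = 2 * 5 = 10 ms
U = Ttrans / (Ttrans + RTT)
U = 1 / (1 + 10)
U = 1 / 11 = 0.090909
U% = 9.09%

9.09


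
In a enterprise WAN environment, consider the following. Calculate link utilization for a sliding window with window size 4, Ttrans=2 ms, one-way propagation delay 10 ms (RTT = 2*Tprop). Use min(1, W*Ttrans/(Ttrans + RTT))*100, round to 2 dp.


Given: W = 4, Ttrans = 2 ms, RTT = 20 ms (= 2 * Tprop, Tprop = 10 ms)
Cycle time = Ttrans + RTT = 2 + 20 = 22 ms (first packet sent until its ACK returns)
W * Ttrans = 4 * 2 = 8 ms of sending per cycle
W * Ttrans / (Ttrans + RTT) = 8 / 22 = 0.363636
U = min(1, 0.363636) = 0.363636
U% = 36.36%

36.36


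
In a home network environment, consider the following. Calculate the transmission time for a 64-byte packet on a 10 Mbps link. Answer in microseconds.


Given: packet = 64 bytes, bandwidth = 10 Mbps
Packet in bits = 64 * 8 = 512 bits
Bandwidth = 10 * 10^6 = 10000000 bps
Time = 512 / 10000000 seconds
Time in us = 512 * 10^6 / 10000000 = 51.2

51.2


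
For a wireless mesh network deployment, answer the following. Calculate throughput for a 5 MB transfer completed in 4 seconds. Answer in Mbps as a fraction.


Given: file = 5 MB, time = 4 s
File in Mb = 5 * 8 = 40 Mb
Throughput = 40 / 4 Mbps
Throughput = 10 Mbps

10
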